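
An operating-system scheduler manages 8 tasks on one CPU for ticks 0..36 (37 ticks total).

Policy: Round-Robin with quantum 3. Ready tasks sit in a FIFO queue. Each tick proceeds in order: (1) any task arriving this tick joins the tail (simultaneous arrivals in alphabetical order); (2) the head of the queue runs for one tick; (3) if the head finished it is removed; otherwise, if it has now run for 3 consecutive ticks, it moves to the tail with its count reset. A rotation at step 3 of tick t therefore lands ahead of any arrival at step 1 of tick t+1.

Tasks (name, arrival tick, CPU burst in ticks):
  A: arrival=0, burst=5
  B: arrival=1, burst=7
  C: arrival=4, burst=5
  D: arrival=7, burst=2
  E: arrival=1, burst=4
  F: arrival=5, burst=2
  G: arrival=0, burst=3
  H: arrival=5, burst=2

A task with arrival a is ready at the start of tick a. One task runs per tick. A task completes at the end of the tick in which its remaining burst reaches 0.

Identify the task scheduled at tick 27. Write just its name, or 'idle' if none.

running at tick 27 = C

t=0: queue=[A,G] q_used=0 → run A
t=1: queue=[A,G,B,E] q_used=1 → run A
t=2: queue=[A,G,B,E] q_used=2 → run A
t=3: queue=[G,B,E,A] q_used=0 → run G
t=4: queue=[G,B,E,A,C] q_used=1 → run G
t=5: queue=[G,B,E,A,C,F,H] q_used=2 → run G
t=6: queue=[B,E,A,C,F,H] q_used=0 → run B
t=7: queue=[B,E,A,C,F,H,D] q_used=1 → run B
t=8: queue=[B,E,A,C,F,H,D] q_used=2 → run B
t=9: queue=[E,A,C,F,H,D,B] q_used=0 → run E
t=10: queue=[E,A,C,F,H,D,B] q_used=1 → run E
t=11: queue=[E,A,C,F,H,D,B] q_used=2 → run E
t=12: queue=[A,C,F,H,D,B,E] q_used=0 → run A
t=13: queue=[A,C,F,H,D,B,E] q_used=1 → run A
t=14: queue=[C,F,H,D,B,E] q_used=0 → run C
t=15: queue=[C,F,H,D,B,E] q_used=1 → run C
t=16: queue=[C,F,H,D,B,E] q_used=2 → run C
t=17: queue=[F,H,D,B,E,C] q_used=0 → run F
t=18: queue=[F,H,D,B,E,C] q_used=1 → run F
t=19: queue=[H,D,B,E,C] q_used=0 → run H
t=20: queue=[H,D,B,E,C] q_used=1 → run H
t=21: queue=[D,B,E,C] q_used=0 → run D
t=22: queue=[D,B,E,C] q_used=1 → run D
t=23: queue=[B,E,C] q_used=0 → run B
t=24: queue=[B,E,C] q_used=1 → run B
t=25: queue=[B,E,C] q_used=2 → run B
t=26: queue=[E,C,B] q_used=0 → run E
t=27: queue=[C,B] q_used=0 → run C
t=28: queue=[C,B] q_used=1 → run C
t=29: queue=[B] q_used=0 → run B
t=30: (idle)
t=31: (idle)
t=32: (idle)
t=33: (idle)
t=34: (idle)
t=35: (idle)
t=36: (idle)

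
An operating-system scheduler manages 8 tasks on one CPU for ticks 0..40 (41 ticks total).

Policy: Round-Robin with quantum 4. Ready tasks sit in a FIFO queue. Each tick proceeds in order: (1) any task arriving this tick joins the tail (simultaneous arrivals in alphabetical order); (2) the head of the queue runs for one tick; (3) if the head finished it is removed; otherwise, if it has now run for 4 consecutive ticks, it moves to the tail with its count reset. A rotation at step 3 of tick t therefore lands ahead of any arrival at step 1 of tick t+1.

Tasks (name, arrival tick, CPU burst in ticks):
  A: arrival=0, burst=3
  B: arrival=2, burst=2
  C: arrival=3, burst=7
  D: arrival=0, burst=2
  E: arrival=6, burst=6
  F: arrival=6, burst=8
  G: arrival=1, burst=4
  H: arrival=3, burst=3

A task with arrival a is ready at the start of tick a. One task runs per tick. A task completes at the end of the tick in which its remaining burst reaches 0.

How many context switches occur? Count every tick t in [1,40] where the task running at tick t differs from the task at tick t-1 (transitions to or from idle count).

t=0: queue=[A,D] q_used=0 → run A
t=1: queue=[A,D,G] q_used=1 → run A
t=2: queue=[A,D,G,B] q_used=2 → run A
t=3: queue=[D,G,B,C,H] q_used=0 → run D
t=4: queue=[D,G,B,C,H] q_used=1 → run D
t=5: queue=[G,B,C,H] q_used=0 → run G
t=6: queue=[G,B,C,H,E,F] q_used=1 → run G
t=7: queue=[G,B,C,H,E,F] q_used=2 → run G
t=8: queue=[G,B,C,H,E,F] q_used=3 → run G
t=9: queue=[B,C,H,E,F] q_used=0 → run B
t=10: queue=[B,C,H,E,F] q_used=1 → run B
t=11: queue=[C,H,E,F] q_used=0 → run C
t=12: queue=[C,H,E,F] q_used=1 → run C
t=13: queue=[C,H,E,F] q_used=2 → run C
t=14: queue=[C,H,E,F] q_used=3 → run C
t=15: queue=[H,E,F,C] q_used=0 → run H
t=16: queue=[H,E,F,C] q_used=1 → run H
t=17: queue=[H,E,F,C] q_used=2 → run H
t=18: queue=[E,F,C] q_used=0 → run E
t=19: queue=[E,F,C] q_used=1 → run E
t=20: queue=[E,F,C] q_used=2 → run E
t=21: queue=[E,F,C] q_used=3 → run E
t=22: queue=[F,C,E] q_used=0 → run F
t=23: queue=[F,C,E] q_used=1 → run F
t=24: queue=[F,C,E] q_used=2 → run F
t=25: queue=[F,C,E] q_used=3 → run F
t=26: queue=[C,E,F] q_used=0 → run C
t=27: queue=[C,E,F] q_used=1 → run C
t=28: queue=[C,E,F] q_used=2 → run C
t=29: queue=[E,F] q_used=0 → run E
t=30: queue=[E,F] q_used=1 → run E
t=31: queue=[F] q_used=0 → run F
t=32: queue=[F] q_used=1 → run F
t=33: queue=[F] q_used=2 → run F
t=34: queue=[F] q_used=3 → run F
t=35: (idle)
t=36: (idle)
t=37: (idle)
t=38: (idle)
t=39: (idle)
t=40: (idle)

context switches = 11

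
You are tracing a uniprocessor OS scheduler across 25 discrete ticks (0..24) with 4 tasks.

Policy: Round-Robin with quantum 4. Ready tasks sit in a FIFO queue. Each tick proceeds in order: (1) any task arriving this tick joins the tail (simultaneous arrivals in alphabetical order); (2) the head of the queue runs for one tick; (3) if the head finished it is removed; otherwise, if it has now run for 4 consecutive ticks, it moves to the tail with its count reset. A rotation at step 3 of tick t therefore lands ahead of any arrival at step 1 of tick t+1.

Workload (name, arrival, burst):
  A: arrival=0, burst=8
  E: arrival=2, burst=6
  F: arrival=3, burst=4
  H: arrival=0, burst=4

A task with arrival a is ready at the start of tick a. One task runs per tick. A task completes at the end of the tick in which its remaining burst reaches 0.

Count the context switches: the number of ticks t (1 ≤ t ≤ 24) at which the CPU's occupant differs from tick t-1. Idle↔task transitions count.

t=0: queue=[A,H] q_used=0 → run A
t=1: queue=[A,H] q_used=1 → run A
t=2: queue=[A,H,E] q_used=2 → run A
t=3: queue=[A,H,E,F] q_used=3 → run A
t=4: queue=[H,E,F,A] q_used=0 → run H
t=5: queue=[H,E,F,A] q_used=1 → run H
t=6: queue=[H,E,F,A] q_used=2 → run H
t=7: queue=[H,E,F,A] q_used=3 → run H
t=8: queue=[E,F,A] q_used=0 → run E
t=9: queue=[E,F,A] q_used=1 → run E
t=10: queue=[E,F,A] q_used=2 → run E
t=11: queue=[E,F,A] q_used=3 → run E
t=12: queue=[F,A,E] q_used=0 → run F
t=13: queue=[F,A,E] q_used=1 → run F
t=14: queue=[F,A,E] q_used=2 → run F
t=15: queue=[F,A,E] q_used=3 → run F
t=16: queue=[A,E] q_used=0 → run A
t=17: queue=[A,E] q_used=1 → run A
t=18: queue=[A,E] q_used=2 → run A
t=19: queue=[A,E] q_used=3 → run A
t=20: queue=[E] q_used=0 → run E
t=21: queue=[E] q_used=1 → run E
t=22: (idle)
t=23: (idle)
t=24: (idle)

context switches = 6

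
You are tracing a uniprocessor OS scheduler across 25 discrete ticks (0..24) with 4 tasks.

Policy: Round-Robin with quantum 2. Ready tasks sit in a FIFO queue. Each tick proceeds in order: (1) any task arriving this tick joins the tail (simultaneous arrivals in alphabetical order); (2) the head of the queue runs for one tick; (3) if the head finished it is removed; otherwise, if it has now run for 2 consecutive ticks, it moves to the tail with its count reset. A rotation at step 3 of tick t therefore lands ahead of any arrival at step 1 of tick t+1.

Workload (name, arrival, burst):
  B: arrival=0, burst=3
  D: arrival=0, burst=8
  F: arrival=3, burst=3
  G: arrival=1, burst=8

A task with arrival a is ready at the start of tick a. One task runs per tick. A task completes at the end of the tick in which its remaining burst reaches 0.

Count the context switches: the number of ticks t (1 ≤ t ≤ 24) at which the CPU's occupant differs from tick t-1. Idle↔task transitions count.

context switches = 12

t=0: queue=[B,D] q_used=0 → run B
t=1: queue=[B,D,G] q_used=1 → run B
t=2: queue=[D,G,B] q_used=0 → run D
t=3: queue=[D,G,B,F] q_used=1 → run D
t=4: queue=[G,B,F,D] q_used=0 → run G
t=5: queue=[G,B,F,D] q_used=1 → run G
t=6: queue=[B,F,D,G] q_used=0 → run B
t=7: queue=[F,D,G] q_used=0 → run F
t=8: queue=[F,D,G] q_used=1 → run F
t=9: queue=[D,G,F] q_used=0 → run D
t=10: queue=[D,G,F] q_used=1 → run D
t=11: queue=[G,F,D] q_used=0 → run G
t=12: queue=[G,F,D] q_used=1 → run G
t=13: queue=[F,D,G] q_used=0 → run F
t=14: queue=[D,G] q_used=0 → run D
t=15: queue=[D,G] q_used=1 → run D
t=16: queue=[G,D] q_used=0 → run G
t=17: queue=[G,D] q_used=1 → run G
t=18: queue=[D,G] q_used=0 → run D
t=19: queue=[D,G] q_used=1 → run D
t=20: queue=[G] q_used=0 → run G
t=21: queue=[G] q_used=1 → run G
t=22: (idle)
t=23: (idle)
t=24: (idle)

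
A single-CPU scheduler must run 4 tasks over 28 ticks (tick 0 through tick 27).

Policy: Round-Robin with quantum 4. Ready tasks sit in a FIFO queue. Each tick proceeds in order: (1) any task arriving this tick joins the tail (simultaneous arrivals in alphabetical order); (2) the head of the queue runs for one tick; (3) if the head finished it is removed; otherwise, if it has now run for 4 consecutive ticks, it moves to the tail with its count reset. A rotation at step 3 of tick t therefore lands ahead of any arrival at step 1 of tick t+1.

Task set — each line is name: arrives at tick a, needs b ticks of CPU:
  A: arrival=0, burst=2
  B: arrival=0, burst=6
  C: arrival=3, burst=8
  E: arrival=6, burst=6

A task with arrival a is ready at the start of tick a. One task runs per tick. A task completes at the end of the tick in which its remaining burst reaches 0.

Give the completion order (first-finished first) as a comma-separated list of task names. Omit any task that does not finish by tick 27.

completion order = A, B, C, E

t=0: queue=[A,B] q_used=0 → run A
t=1: queue=[A,B] q_used=1 → run A
t=2: queue=[B] q_used=0 → run B
t=3: queue=[B,C] q_used=1 → run B
t=4: queue=[B,C] q_used=2 → run B
t=5: queue=[B,C] q_used=3 → run B
t=6: queue=[C,B,E] q_used=0 → run C
t=7: queue=[C,B,E] q_used=1 → run C
t=8: queue=[C,B,E] q_used=2 → run C
t=9: queue=[C,B,E] q_used=3 → run C
t=10: queue=[B,E,C] q_used=0 → run B
t=11: queue=[B,E,C] q_used=1 → run B
t=12: queue=[E,C] q_used=0 → run E
t=13: queue=[E,C] q_used=1 → run E
t=14: queue=[E,C] q_used=2 → run E
t=15: queue=[E,C] q_used=3 → run E
t=16: queue=[C,E] q_used=0 → run C
t=17: queue=[C,E] q_used=1 → run C
t=18: queue=[C,E] q_used=2 → run C
t=19: queue=[C,E] q_used=3 → run C
t=20: queue=[E] q_used=0 → run E
t=21: queue=[E] q_used=1 → run E
t=22: (idle)
t=23: (idle)
t=24: (idle)
t=25: (idle)
t=26: (idle)
t=27: (idle)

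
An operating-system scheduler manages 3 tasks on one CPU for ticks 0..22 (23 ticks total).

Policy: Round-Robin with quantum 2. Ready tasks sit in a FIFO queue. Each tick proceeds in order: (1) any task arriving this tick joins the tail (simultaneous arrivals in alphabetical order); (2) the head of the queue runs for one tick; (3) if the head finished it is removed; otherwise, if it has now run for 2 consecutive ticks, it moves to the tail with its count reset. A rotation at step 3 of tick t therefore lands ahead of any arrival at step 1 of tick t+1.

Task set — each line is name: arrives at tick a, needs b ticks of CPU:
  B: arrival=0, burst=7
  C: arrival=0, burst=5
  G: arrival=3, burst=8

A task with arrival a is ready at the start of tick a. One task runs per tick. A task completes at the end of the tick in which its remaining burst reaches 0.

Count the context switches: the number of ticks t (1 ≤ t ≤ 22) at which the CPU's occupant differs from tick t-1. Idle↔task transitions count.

t=0: queue=[B,C] q_used=0 → run B
t=1: queue=[B,C] q_used=1 → run B
t=2: queue=[C,B] q_used=0 → run C
t=3: queue=[C,B,G] q_used=1 → run C
t=4: queue=[B,G,C] q_used=0 → run B
t=5: queue=[B,G,C] q_used=1 → run B
t=6: queue=[G,C,B] q_used=0 → run G
t=7: queue=[G,C,B] q_used=1 → run G
t=8: queue=[C,B,G] q_used=0 → run C
t=9: queue=[C,B,G] q_used=1 → run C
t=10: queue=[B,G,C] q_used=0 → run B
t=11: queue=[B,G,C] q_used=1 → run B
t=12: queue=[G,C,B] q_used=0 → run G
t=13: queue=[G,C,B] q_used=1 → run G
t=14: queue=[C,B,G] q_used=0 → run C
t=15: queue=[B,G] q_used=0 → run B
t=16: queue=[G] q_used=0 → run G
t=17: queue=[G] q_used=1 → run G
t=18: queue=[G] q_used=0 → run G
t=19: queue=[G] q_used=1 → run G
t=20: (idle)
t=21: (idle)
t=22: (idle)

context switches = 10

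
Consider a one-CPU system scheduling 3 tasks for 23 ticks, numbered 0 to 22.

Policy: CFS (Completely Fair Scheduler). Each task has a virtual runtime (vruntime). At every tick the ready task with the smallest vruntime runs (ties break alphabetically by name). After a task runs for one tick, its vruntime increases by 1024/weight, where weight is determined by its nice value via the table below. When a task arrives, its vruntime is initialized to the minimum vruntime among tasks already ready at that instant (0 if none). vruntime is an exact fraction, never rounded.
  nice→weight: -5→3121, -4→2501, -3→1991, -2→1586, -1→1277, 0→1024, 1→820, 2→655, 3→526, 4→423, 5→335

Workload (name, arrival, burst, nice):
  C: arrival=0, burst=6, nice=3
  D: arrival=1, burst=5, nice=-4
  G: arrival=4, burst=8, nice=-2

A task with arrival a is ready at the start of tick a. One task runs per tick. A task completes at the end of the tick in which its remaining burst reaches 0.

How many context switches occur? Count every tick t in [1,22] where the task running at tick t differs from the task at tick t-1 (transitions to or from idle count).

t=0: vr[C=0] → run C
t=1: vr[C=512/263 D=512/263] → run C
t=2: vr[C=1024/263 D=512/263] → run D
t=3: vr[C=1024/263 D=1549824/657763] → run D
t=4: vr[C=1024/263 D=1819136/657763 G=1819136/657763] → run D
t=5: vr[C=1024/263 D=2088448/657763 G=1819136/657763] → run G
t=6: vr[C=1024/263 D=2088448/657763 G=29169664/8550919] → run D
t=7: vr[C=1024/263 D=2357760/657763 G=29169664/8550919] → run G
t=8: vr[C=1024/263 D=2357760/657763 G=34690560/8550919] → run D
t=9: vr[C=1024/263 G=34690560/8550919] → run C
t=10: vr[C=1536/263 G=34690560/8550919] → run G
t=11: vr[C=1536/263 G=40211456/8550919] → run G
t=12: vr[C=1536/263 G=45732352/8550919] → run G
t=13: vr[C=1536/263 G=51253248/8550919] → run C
t=14: vr[C=2048/263 G=51253248/8550919] → run G
t=15: vr[C=2048/263 G=56774144/8550919] → run G
t=16: vr[C=2048/263 G=62295040/8550919] → run G
t=17: vr[C=2048/263] → run C
t=18: vr[C=2560/263] → run C
t=19: (idle)
t=20: (idle)
t=21: (idle)
t=22: (idle)

context switches = 11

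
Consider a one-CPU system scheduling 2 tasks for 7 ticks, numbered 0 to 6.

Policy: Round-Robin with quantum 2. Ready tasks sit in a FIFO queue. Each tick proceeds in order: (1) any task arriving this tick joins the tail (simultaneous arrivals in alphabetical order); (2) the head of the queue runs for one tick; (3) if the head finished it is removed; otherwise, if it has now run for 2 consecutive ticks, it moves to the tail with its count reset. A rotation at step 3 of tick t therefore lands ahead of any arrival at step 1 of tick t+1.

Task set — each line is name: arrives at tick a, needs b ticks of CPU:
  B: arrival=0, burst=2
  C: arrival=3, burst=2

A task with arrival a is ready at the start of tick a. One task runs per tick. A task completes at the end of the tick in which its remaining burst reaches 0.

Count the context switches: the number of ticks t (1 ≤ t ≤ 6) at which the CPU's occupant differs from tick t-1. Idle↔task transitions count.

t=0: queue=[B] q_used=0 → run B
t=1: queue=[B] q_used=1 → run B
t=2: (idle)
t=3: queue=[C] q_used=0 → run C
t=4: queue=[C] q_used=1 → run C
t=5: (idle)
t=6: (idle)

context switches = 3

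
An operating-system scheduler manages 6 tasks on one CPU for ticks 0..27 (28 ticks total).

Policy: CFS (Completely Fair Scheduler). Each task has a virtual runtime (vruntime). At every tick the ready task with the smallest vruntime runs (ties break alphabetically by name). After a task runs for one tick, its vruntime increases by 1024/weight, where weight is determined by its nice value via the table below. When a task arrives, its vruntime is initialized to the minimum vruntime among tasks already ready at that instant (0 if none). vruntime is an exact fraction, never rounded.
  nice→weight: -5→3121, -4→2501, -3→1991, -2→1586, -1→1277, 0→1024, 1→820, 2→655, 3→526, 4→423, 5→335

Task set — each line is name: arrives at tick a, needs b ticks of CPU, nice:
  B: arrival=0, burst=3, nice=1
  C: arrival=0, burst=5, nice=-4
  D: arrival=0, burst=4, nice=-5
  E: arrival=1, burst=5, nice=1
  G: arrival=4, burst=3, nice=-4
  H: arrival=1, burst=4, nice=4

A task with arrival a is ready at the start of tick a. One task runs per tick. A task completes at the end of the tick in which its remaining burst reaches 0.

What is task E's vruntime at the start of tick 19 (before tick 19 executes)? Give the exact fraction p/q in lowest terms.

vruntime(E, start of tick 19) = 512/205

t=0: vr[B=0 C=0 D=0] → run B
t=1: vr[B=256/205 C=0 D=0 E=0 H=0] → run C
t=2: vr[B=256/205 C=1024/2501 D=0 E=0 H=0] → run D
t=3: vr[B=256/205 C=1024/2501 D=1024/3121 E=0 H=0] → run E
t=4: vr[B=256/205 C=1024/2501 D=1024/3121 E=256/205 G=0 H=0] → run G
t=5: vr[B=256/205 C=1024/2501 D=1024/3121 E=256/205 G=1024/2501 H=0] → run H
t=6: vr[B=256/205 C=1024/2501 D=1024/3121 E=256/205 G=1024/2501 H=1024/423] → run D
t=7: vr[B=256/205 C=1024/2501 D=2048/3121 E=256/205 G=1024/2501 H=1024/423] → run C
t=8: vr[B=256/205 C=2048/2501 D=2048/3121 E=256/205 G=1024/2501 H=1024/423] → run G
t=9: vr[B=256/205 C=2048/2501 D=2048/3121 E=256/205 G=2048/2501 H=1024/423] → run D
t=10: vr[B=256/205 C=2048/2501 D=3072/3121 E=256/205 G=2048/2501 H=1024/423] → run C
t=11: vr[B=256/205 C=3072/2501 D=3072/3121 E=256/205 G=2048/2501 H=1024/423] → run G
t=12: vr[B=256/205 C=3072/2501 D=3072/3121 E=256/205 H=1024/423] → run D
t=13: vr[B=256/205 C=3072/2501 E=256/205 H=1024/423] → run C
t=14: vr[B=256/205 C=4096/2501 E=256/205 H=1024/423] → run B
t=15: vr[B=512/205 C=4096/2501 E=256/205 H=1024/423] → run E
t=16: vr[B=512/205 C=4096/2501 E=512/205 H=1024/423] → run C
t=17: vr[B=512/205 E=512/205 H=1024/423] → run H
t=18: vr[B=512/205 E=512/205 H=2048/423] → run B
t=19: vr[E=512/205 H=2048/423] → run E
t=20: vr[E=768/205 H=2048/423] → run E
t=21: vr[E=1024/205 H=2048/423] → run H
t=22: vr[E=1024/205 H=1024/141] → run E
t=23: vr[H=1024/141] → run H
t=24: (idle)
t=25: (idle)
t=26: (idle)
t=27: (idle)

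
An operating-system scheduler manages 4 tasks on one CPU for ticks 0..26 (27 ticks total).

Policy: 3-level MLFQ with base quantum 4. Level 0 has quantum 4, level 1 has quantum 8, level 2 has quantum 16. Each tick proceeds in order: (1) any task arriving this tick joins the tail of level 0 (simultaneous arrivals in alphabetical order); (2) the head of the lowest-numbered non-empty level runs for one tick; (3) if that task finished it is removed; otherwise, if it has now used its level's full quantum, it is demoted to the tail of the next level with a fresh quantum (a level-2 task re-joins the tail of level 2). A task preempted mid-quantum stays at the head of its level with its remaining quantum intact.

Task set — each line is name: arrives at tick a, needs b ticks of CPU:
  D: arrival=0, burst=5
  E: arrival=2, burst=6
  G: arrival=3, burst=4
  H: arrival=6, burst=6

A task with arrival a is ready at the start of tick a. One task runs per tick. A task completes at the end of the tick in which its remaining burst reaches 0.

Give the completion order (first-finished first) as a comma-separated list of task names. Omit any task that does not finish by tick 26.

completion order = G, D, E, H

t=0: L0/L1/L2 = D/-/- → run D
t=1: L0/L1/L2 = D/-/- → run D
t=2: L0/L1/L2 = DE/-/- → run D
t=3: L0/L1/L2 = DEG/-/- → run D
t=4: L0/L1/L2 = EG/D/- → run E
t=5: L0/L1/L2 = EG/D/- → run E
t=6: L0/L1/L2 = EGH/D/- → run E
t=7: L0/L1/L2 = EGH/D/- → run E
t=8: L0/L1/L2 = GH/DE/- → run G
t=9: L0/L1/L2 = GH/DE/- → run G
t=10: L0/L1/L2 = GH/DE/- → run G
t=11: L0/L1/L2 = GH/DE/- → run G
t=12: L0/L1/L2 = H/DE/- → run H
t=13: L0/L1/L2 = H/DE/- → run H
t=14: L0/L1/L2 = H/DE/- → run H
t=15: L0/L1/L2 = H/DE/- → run H
t=16: L0/L1/L2 = -/DEH/- → run D
t=17: L0/L1/L2 = -/EH/- → run E
t=18: L0/L1/L2 = -/EH/- → run E
t=19: L0/L1/L2 = -/H/- → run H
t=20: L0/L1/L2 = -/H/- → run H
t=21: (idle)
t=22: (idle)
t=23: (idle)
t=24: (idle)
t=25: (idle)
t=26: (idle)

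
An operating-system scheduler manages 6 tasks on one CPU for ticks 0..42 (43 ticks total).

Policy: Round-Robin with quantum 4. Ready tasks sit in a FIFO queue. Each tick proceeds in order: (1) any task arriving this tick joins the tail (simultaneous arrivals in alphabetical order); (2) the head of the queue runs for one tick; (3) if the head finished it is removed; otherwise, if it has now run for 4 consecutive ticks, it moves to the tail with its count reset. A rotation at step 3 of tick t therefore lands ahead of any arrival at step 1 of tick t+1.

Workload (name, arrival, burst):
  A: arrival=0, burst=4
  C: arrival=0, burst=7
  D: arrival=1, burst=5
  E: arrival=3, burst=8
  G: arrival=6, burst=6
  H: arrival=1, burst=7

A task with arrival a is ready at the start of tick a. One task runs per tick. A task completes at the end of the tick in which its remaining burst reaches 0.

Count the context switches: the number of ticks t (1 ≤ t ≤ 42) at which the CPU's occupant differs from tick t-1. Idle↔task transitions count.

context switches = 11

t=0: queue=[A,C] q_used=0 → run A
t=1: queue=[A,C,D,H] q_used=1 → run A
t=2: queue=[A,C,D,H] q_used=2 → run A
t=3: queue=[A,C,D,H,E] q_used=3 → run A
t=4: queue=[C,D,H,E] q_used=0 → run C
t=5: queue=[C,D,H,E] q_used=1 → run C
t=6: queue=[C,D,H,E,G] q_used=2 → run C
t=7: queue=[C,D,H,E,G] q_used=3 → run C
t=8: queue=[D,H,E,G,C] q_used=0 → run D
t=9: queue=[D,H,E,G,C] q_used=1 → run D
t=10: queue=[D,H,E,G,C] q_used=2 → run D
t=11: queue=[D,H,E,G,C] q_used=3 → run D
t=12: queue=[H,E,G,C,D] q_used=0 → run H
t=13: queue=[H,E,G,C,D] q_used=1 → run H
t=14: queue=[H,E,G,C,D] q_used=2 → run H
t=15: queue=[H,E,G,C,D] q_used=3 → run H
t=16: queue=[E,G,C,D,H] q_used=0 → run E
t=17: queue=[E,G,C,D,H] q_used=1 → run E
t=18: queue=[E,G,C,D,H] q_used=2 → run E
t=19: queue=[E,G,C,D,H] q_used=3 → run E
t=20: queue=[G,C,D,H,E] q_used=0 → run G
t=21: queue=[G,C,D,H,E] q_used=1 → run G
t=22: queue=[G,C,D,H,E] q_used=2 → run G
t=23: queue=[G,C,D,H,E] q_used=3 → run G
t=24: queue=[C,D,H,E,G] q_used=0 → run C
t=25: queue=[C,D,H,E,G] q_used=1 → run C
t=26: queue=[C,D,H,E,G] q_used=2 → run C
t=27: queue=[D,H,E,G] q_used=0 → run D
t=28: queue=[H,E,G] q_used=0 → run H
t=29: queue=[H,E,G] q_used=1 → run H
t=30: queue=[H,E,G] q_used=2 → run H
t=31: queue=[E,G] q_used=0 → run E
t=32: queue=[E,G] q_used=1 → run E
t=33: queue=[E,G] q_used=2 → run E
t=34: queue=[E,G] q_used=3 → run E
t=35: queue=[G] q_used=0 → run G
t=36: queue=[G] q_used=1 → run G
t=37: (idle)
t=38: (idle)
t=39: (idle)
t=40: (idle)
t=41: (idle)
t=42: (idle)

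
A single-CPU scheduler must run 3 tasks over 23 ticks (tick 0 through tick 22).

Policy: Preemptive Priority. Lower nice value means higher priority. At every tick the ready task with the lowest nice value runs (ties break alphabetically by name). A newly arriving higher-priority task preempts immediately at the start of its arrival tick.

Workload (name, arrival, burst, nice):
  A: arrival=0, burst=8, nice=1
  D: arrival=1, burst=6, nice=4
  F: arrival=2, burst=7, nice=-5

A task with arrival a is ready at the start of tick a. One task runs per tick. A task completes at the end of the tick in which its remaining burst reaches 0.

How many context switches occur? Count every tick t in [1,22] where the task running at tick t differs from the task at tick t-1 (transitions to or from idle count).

context switches = 4

t=0: ready={A} → run A
t=1: ready={A,D} → run A
t=2: ready={A,D,F} → run F
t=3: ready={A,D,F} → run F
t=4: ready={A,D,F} → run F
t=5: ready={A,D,F} → run F
t=6: ready={A,D,F} → run F
t=7: ready={A,D,F} → run F
t=8: ready={A,D,F} → run F
t=9: ready={A,D} → run A
t=10: ready={A,D} → run A
t=11: ready={A,D} → run A
t=12: ready={A,D} → run A
t=13: ready={A,D} → run A
t=14: ready={A,D} → run A
t=15: ready={D} → run D
t=16: ready={D} → run D
t=17: ready={D} → run D
t=18: ready={D} → run D
t=19: ready={D} → run D
t=20: ready={D} → run D
t=21: (idle)
t=22: (idle)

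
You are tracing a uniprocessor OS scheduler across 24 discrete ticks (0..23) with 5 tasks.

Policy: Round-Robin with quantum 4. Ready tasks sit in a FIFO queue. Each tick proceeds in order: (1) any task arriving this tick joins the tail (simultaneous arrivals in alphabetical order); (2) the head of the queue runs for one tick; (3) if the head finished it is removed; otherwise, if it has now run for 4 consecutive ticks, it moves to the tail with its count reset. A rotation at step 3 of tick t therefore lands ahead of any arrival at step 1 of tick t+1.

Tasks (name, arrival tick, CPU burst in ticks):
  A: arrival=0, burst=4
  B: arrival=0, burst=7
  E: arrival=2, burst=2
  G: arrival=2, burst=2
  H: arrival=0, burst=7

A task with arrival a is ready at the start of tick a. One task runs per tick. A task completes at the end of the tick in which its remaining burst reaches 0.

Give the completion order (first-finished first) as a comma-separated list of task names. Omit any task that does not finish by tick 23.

completion order = A, E, G, B, H

t=0: queue=[A,B,H] q_used=0 → run A
t=1: queue=[A,B,H] q_used=1 → run A
t=2: queue=[A,B,H,E,G] q_used=2 → run A
t=3: queue=[A,B,H,E,G] q_used=3 → run A
t=4: queue=[B,H,E,G] q_used=0 → run B
t=5: queue=[B,H,E,G] q_used=1 → run B
t=6: queue=[B,H,E,G] q_used=2 → run B
t=7: queue=[B,H,E,G] q_used=3 → run B
t=8: queue=[H,E,G,B] q_used=0 → run H
t=9: queue=[H,E,G,B] q_used=1 → run H
t=10: queue=[H,E,G,B] q_used=2 → run H
t=11: queue=[H,E,G,B] q_used=3 → run H
t=12: queue=[E,G,B,H] q_used=0 → run E
t=13: queue=[E,G,B,H] q_used=1 → run E
t=14: queue=[G,B,H] q_used=0 → run G
t=15: queue=[G,B,H] q_used=1 → run G
t=16: queue=[B,H] q_used=0 → run B
t=17: queue=[B,H] q_used=1 → run B
t=18: queue=[B,H] q_used=2 → run B
t=19: queue=[H] q_used=0 → run H
t=20: queue=[H] q_used=1 → run H
t=21: queue=[H] q_used=2 → run H
t=22: (idle)
t=23: (idle)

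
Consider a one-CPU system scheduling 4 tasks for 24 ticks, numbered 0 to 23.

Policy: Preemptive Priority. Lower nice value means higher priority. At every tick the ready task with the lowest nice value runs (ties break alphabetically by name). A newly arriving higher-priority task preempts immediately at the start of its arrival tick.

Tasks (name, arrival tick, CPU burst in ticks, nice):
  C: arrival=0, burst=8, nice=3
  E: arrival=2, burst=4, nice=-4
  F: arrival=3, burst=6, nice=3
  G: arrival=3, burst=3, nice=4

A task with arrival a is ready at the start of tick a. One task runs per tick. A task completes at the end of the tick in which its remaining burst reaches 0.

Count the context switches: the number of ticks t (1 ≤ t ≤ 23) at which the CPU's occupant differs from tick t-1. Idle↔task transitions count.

t=0: ready={C} → run C
t=1: ready={C} → run C
t=2: ready={C,E} → run E
t=3: ready={C,E,F,G} → run E
t=4: ready={C,E,F,G} → run E
t=5: ready={C,E,F,G} → run E
t=6: ready={C,F,G} → run C
t=7: ready={C,F,G} → run C
t=8: ready={C,F,G} → run C
t=9: ready={C,F,G} → run C
t=10: ready={C,F,G} → run C
t=11: ready={C,F,G} → run C
t=12: ready={F,G} → run F
t=13: ready={F,G} → run F
t=14: ready={F,G} → run F
t=15: ready={F,G} → run F
t=16: ready={F,G} → run F
t=17: ready={F,G} → run F
t=18: ready={G} → run G
t=19: ready={G} → run G
t=20: ready={G} → run G
t=21: (idle)
t=22: (idle)
t=23: (idle)

context switches = 5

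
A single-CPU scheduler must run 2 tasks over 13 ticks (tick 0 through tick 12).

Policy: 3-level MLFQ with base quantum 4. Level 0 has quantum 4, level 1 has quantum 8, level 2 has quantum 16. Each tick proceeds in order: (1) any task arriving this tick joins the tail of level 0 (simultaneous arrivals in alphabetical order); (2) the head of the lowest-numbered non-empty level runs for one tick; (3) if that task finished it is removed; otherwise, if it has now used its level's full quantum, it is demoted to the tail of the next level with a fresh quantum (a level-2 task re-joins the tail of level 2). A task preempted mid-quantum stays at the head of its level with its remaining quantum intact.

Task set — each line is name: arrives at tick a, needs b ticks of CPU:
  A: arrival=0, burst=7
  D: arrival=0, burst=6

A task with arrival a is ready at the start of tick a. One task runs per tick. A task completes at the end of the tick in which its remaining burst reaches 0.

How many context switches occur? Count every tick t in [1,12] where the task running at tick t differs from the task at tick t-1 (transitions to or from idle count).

t=0: L0/L1/L2 = AD/-/- → run A
t=1: L0/L1/L2 = AD/-/- → run A
t=2: L0/L1/L2 = AD/-/- → run A
t=3: L0/L1/L2 = AD/-/- → run A
t=4: L0/L1/L2 = D/A/- → run D
t=5: L0/L1/L2 = D/A/- → run D
t=6: L0/L1/L2 = D/A/- → run D
t=7: L0/L1/L2 = D/A/- → run D
t=8: L0/L1/L2 = -/AD/- → run A
t=9: L0/L1/L2 = -/AD/- → run A
t=10: L0/L1/L2 = -/AD/- → run A
t=11: L0/L1/L2 = -/D/- → run D
t=12: L0/L1/L2 = -/D/- → run D

context switches = 3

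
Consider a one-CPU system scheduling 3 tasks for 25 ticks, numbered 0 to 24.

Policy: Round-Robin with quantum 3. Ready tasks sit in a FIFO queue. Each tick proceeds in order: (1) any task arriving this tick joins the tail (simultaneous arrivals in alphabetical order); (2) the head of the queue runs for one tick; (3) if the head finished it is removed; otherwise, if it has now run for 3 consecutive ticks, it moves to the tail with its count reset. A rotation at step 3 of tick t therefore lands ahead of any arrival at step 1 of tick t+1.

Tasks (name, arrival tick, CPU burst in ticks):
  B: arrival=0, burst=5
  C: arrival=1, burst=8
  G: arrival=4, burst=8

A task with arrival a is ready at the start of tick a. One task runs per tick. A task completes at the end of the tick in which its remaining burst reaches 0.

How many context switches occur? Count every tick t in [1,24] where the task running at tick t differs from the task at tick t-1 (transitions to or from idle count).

context switches = 8

t=0: queue=[B] q_used=0 → run B
t=1: queue=[B,C] q_used=1 → run B
t=2: queue=[B,C] q_used=2 → run B
t=3: queue=[C,B] q_used=0 → run C
t=4: queue=[C,B,G] q_used=1 → run C
t=5: queue=[C,B,G] q_used=2 → run C
t=6: queue=[B,G,C] q_used=0 → run B
t=7: queue=[B,G,C] q_used=1 → run B
t=8: queue=[G,C] q_used=0 → run G
t=9: queue=[G,C] q_used=1 → run G
t=10: queue=[G,C] q_used=2 → run G
t=11: queue=[C,G] q_used=0 → run C
t=12: queue=[C,G] q_used=1 → run C
t=13: queue=[C,G] q_used=2 → run C
t=14: queue=[G,C] q_used=0 → run G
t=15: queue=[G,C] q_used=1 → run G
t=16: queue=[G,C] q_used=2 → run G
t=17: queue=[C,G] q_used=0 → run C
t=18: queue=[C,G] q_used=1 → run C
t=19: queue=[G] q_used=0 → run G
t=20: queue=[G] q_used=1 → run G
t=21: (idle)
t=22: (idle)
t=23: (idle)
t=24: (idle)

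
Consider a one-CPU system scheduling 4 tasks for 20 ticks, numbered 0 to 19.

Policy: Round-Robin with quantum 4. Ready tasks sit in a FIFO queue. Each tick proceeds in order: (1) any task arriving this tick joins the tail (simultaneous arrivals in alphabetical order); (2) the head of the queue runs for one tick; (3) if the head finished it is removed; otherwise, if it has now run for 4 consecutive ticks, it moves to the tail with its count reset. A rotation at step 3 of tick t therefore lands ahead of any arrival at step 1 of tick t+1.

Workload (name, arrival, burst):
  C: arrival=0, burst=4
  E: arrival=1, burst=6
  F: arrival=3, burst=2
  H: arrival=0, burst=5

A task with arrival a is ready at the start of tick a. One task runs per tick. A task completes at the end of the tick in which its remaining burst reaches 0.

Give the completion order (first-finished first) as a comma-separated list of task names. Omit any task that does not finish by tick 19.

completion order = C, F, H, E

t=0: queue=[C,H] q_used=0 → run C
t=1: queue=[C,H,E] q_used=1 → run C
t=2: queue=[C,H,E] q_used=2 → run C
t=3: queue=[C,H,E,F] q_used=3 → run C
t=4: queue=[H,E,F] q_used=0 → run H
t=5: queue=[H,E,F] q_used=1 → run H
t=6: queue=[H,E,F] q_used=2 → run H
t=7: queue=[H,E,F] q_used=3 → run H
t=8: queue=[E,F,H] q_used=0 → run E
t=9: queue=[E,F,H] q_used=1 → run E
t=10: queue=[E,F,H] q_used=2 → run E
t=11: queue=[E,F,H] q_used=3 → run E
t=12: queue=[F,H,E] q_used=0 → run F
t=13: queue=[F,H,E] q_used=1 → run F
t=14: queue=[H,E] q_used=0 → run H
t=15: queue=[E] q_used=0 → run E
t=16: queue=[E] q_used=1 → run E
t=17: (idle)
t=18: (idle)
t=19: (idle)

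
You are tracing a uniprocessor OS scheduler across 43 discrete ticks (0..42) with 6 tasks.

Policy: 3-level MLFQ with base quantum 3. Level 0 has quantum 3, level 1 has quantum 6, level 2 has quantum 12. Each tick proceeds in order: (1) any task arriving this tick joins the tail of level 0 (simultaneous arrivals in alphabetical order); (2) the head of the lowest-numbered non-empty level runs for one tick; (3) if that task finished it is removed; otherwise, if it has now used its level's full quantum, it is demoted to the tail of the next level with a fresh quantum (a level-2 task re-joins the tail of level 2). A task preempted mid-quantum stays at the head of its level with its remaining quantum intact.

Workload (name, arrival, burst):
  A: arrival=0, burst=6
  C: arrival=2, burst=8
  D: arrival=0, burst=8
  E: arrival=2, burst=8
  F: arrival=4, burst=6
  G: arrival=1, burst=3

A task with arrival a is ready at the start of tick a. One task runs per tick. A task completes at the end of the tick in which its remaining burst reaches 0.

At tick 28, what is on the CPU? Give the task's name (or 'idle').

running at tick 28 = C

t=0: L0/L1/L2 = AD/-/- → run A
t=1: L0/L1/L2 = ADG/-/- → run A
t=2: L0/L1/L2 = ADGCE/-/- → run A
t=3: L0/L1/L2 = DGCE/A/- → run D
t=4: L0/L1/L2 = DGCEF/A/- → run D
t=5: L0/L1/L2 = DGCEF/A/- → run D
t=6: L0/L1/L2 = GCEF/AD/- → run G
t=7: L0/L1/L2 = GCEF/AD/- → run G
t=8: L0/L1/L2 = GCEF/AD/- → run G
t=9: L0/L1/L2 = CEF/AD/- → run C
t=10: L0/L1/L2 = CEF/AD/- → run C
t=11: L0/L1/L2 = CEF/AD/- → run C
t=12: L0/L1/L2 = EF/ADC/- → run E
t=13: L0/L1/L2 = EF/ADC/- → run E
t=14: L0/L1/L2 = EF/ADC/- → run E
t=15: L0/L1/L2 = F/ADCE/- → run F
t=16: L0/L1/L2 = F/ADCE/- → run F
t=17: L0/L1/L2 = F/ADCE/- → run F
t=18: L0/L1/L2 = -/ADCEF/- → run A
t=19: L0/L1/L2 = -/ADCEF/- → run A
t=20: L0/L1/L2 = -/ADCEF/- → run A
t=21: L0/L1/L2 = -/DCEF/- → run D
t=22: L0/L1/L2 = -/DCEF/- → run D
t=23: L0/L1/L2 = -/DCEF/- → run D
t=24: L0/L1/L2 = -/DCEF/- → run D
t=25: L0/L1/L2 = -/DCEF/- → run D
t=26: L0/L1/L2 = -/CEF/- → run C
t=27: L0/L1/L2 = -/CEF/- → run C
t=28: L0/L1/L2 = -/CEF/- → run C
t=29: L0/L1/L2 = -/CEF/- → run C
t=30: L0/L1/L2 = -/CEF/- → run C
t=31: L0/L1/L2 = -/EF/- → run E
t=32: L0/L1/L2 = -/EF/- → run E
t=33: L0/L1/L2 = -/EF/- → run E
t=34: L0/L1/L2 = -/EF/- → run E
t=35: L0/L1/L2 = -/EF/- → run E
t=36: L0/L1/L2 = -/F/- → run F
t=37: L0/L1/L2 = -/F/- → run F
t=38: L0/L1/L2 = -/F/- → run F
t=39: (idle)
t=40: (idle)
t=41: (idle)
t=42: (idle)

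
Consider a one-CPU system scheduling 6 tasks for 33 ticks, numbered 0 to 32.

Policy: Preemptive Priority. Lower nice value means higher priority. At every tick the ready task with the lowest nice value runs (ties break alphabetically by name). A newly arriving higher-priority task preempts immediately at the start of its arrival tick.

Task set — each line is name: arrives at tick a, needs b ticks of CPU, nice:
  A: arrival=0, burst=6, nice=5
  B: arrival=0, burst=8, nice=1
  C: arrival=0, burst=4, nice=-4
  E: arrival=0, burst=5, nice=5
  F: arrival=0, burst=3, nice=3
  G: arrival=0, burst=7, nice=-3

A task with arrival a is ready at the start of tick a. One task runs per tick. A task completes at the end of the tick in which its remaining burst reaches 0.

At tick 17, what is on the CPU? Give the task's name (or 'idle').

running at tick 17 = B

t=0: ready={A,B,C,E,F,G} → run C
t=1: ready={A,B,C,E,F,G} → run C
t=2: ready={A,B,C,E,F,G} → run C
t=3: ready={A,B,C,E,F,G} → run C
t=4: ready={A,B,E,F,G} → run G
t=5: ready={A,B,E,F,G} → run G
t=6: ready={A,B,E,F,G} → run G
t=7: ready={A,B,E,F,G} → run G
t=8: ready={A,B,E,F,G} → run G
t=9: ready={A,B,E,F,G} → run G
t=10: ready={A,B,E,F,G} → run G
t=11: ready={A,B,E,F} → run B
t=12: ready={A,B,E,F} → run B
t=13: ready={A,B,E,F} → run B
t=14: ready={A,B,E,F} → run B
t=15: ready={A,B,E,F} → run B
t=16: ready={A,B,E,F} → run B
t=17: ready={A,B,E,F} → run B
t=18: ready={A,B,E,F} → run B
t=19: ready={A,E,F} → run F
t=20: ready={A,E,F} → run F
t=21: ready={A,E,F} → run F
t=22: ready={A,E} → run A
t=23: ready={A,E} → run A
t=24: ready={A,E} → run A
t=25: ready={A,E} → run A
t=26: ready={A,E} → run A
t=27: ready={A,E} → run A
t=28: ready={E} → run E
t=29: ready={E} → run E
t=30: ready={E} → run E
t=31: ready={E} → run E
t=32: ready={E} → run E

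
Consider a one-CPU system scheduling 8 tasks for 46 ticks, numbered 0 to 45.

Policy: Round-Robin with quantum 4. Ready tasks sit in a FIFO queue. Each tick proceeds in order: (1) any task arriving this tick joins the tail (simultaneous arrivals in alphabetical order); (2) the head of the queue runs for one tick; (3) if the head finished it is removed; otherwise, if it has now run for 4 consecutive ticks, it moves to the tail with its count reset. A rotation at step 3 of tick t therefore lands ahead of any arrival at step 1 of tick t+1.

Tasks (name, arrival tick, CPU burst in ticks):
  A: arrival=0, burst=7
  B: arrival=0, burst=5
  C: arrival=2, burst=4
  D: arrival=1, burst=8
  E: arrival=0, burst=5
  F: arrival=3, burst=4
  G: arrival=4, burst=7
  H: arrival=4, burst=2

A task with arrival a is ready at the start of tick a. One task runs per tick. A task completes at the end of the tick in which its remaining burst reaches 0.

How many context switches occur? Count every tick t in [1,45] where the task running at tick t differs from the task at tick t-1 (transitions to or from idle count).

context switches = 13

t=0: queue=[A,B,E] q_used=0 → run A
t=1: queue=[A,B,E,D] q_used=1 → run A
t=2: queue=[A,B,E,D,C] q_used=2 → run A
t=3: queue=[A,B,E,D,C,F] q_used=3 → run A
t=4: queue=[B,E,D,C,F,A,G,H] q_used=0 → run B
t=5: queue=[B,E,D,C,F,A,G,H] q_used=1 → run B
t=6: queue=[B,E,D,C,F,A,G,H] q_used=2 → run B
t=7: queue=[B,E,D,C,F,A,G,H] q_used=3 → run B
t=8: queue=[E,D,C,F,A,G,H,B] q_used=0 → run E
t=9: queue=[E,D,C,F,A,G,H,B] q_used=1 → run E
t=10: queue=[E,D,C,F,A,G,H,B] q_used=2 → run E
t=11: queue=[E,D,C,F,A,G,H,B] q_used=3 → run E
t=12: queue=[D,C,F,A,G,H,B,E] q_used=0 → run D
t=13: queue=[D,C,F,A,G,H,B,E] q_used=1 → run D
t=14: queue=[D,C,F,A,G,H,B,E] q_used=2 → run D
t=15: queue=[D,C,F,A,G,H,B,E] q_used=3 → run D
t=16: queue=[C,F,A,G,H,B,E,D] q_used=0 → run C
t=17: queue=[C,F,A,G,H,B,E,D] q_used=1 → run C
t=18: queue=[C,F,A,G,H,B,E,D] q_used=2 → run C
t=19: queue=[C,F,A,G,H,B,E,D] q_used=3 → run C
t=20: queue=[F,A,G,H,B,E,D] q_used=0 → run F
t=21: queue=[F,A,G,H,B,E,D] q_used=1 → run F
t=22: queue=[F,A,G,H,B,E,D] q_used=2 → run F
t=23: queue=[F,A,G,H,B,E,D] q_used=3 → run F
t=24: queue=[A,G,H,B,E,D] q_used=0 → run A
t=25: queue=[A,G,H,B,E,D] q_used=1 → run A
t=26: queue=[A,G,H,B,E,D] q_used=2 → run A
t=27: queue=[G,H,B,E,D] q_used=0 → run G
t=28: queue=[G,H,B,E,D] q_used=1 → run G
t=29: queue=[G,H,B,E,D] q_used=2 → run G
t=30: queue=[G,H,B,E,D] q_used=3 → run G
t=31: queue=[H,B,E,D,G] q_used=0 → run H
t=32: queue=[H,B,E,D,G] q_used=1 → run H
t=33: queue=[B,E,D,G] q_used=0 → run B
t=34: queue=[E,D,G] q_used=0 → run E
t=35: queue=[D,G] q_used=0 → run D
t=36: queue=[D,G] q_used=1 → run D
t=37: queue=[D,G] q_used=2 → run D
t=38: queue=[D,G] q_used=3 → run D
t=39: queue=[G] q_used=0 → run G
t=40: queue=[G] q_used=1 → run G
t=41: queue=[G] q_used=2 → run G
t=42: (idle)
t=43: (idle)
t=44: (idle)
t=45: (idle)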